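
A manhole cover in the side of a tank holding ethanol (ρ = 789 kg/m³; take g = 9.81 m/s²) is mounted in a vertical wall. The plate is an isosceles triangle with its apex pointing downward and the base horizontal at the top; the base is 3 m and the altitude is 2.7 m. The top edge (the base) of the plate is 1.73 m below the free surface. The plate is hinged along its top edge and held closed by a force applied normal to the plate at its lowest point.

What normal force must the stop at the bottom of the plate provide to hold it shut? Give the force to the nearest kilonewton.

γ = ρg = 789 × 9.81 / 1000 = 7.74009 kN/m³.
With the apex down, the centroid sits h/3 = 2.7/3 = 0.9 m below the base (the top edge), so the centroid depth is h_c = 1.73 + 0.9 = 2.63 m.
A = ½ × 3 × 2.7 = 4.05 m².
Resultant F = γ·h_c·A = 7.74009 × 2.63 × 4.05 = 82.4436 kN.
I_c = b·h³/36 = 3 × 2.7³/36 = 1.64025 m⁴.
Centre of pressure: y_p = y_c + I_c/(y_c·A) = 2.63 + 1.64025/(2.63 × 4.05) = 2.63 + 0.153992 = 2.78399 m along the plane.
The resultant acts 0.9 + 0.153992 = 1.05399 m (along the plate) below the hinge at the top edge, so the moment about the hinge is M = F × 1.05399 = 82.4436 × 1.05399 = 86.8947 kN·m.
A normal force at the bottom, 2.7 m from the hinge, must supply this moment: P = 86.8947/2.7 = 32.1832 kN.

P ≈ 32 kN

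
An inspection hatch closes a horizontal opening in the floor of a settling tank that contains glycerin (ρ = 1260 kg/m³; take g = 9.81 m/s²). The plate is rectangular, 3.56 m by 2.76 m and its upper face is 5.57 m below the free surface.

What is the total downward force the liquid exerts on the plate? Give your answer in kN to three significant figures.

γ = ρg = 1260 × 9.81 / 1000 = 12.3606 kN/m³.
The plate is horizontal, so pressure is uniform at p = γ·h = 12.3606 × 5.57 = 68.8485 kN/m².
A = 3.56 × 2.76 = 9.8256 m².
F = p·A = 68.8485 × 9.8256 = 676.478 kN.

F ≈ 676 kN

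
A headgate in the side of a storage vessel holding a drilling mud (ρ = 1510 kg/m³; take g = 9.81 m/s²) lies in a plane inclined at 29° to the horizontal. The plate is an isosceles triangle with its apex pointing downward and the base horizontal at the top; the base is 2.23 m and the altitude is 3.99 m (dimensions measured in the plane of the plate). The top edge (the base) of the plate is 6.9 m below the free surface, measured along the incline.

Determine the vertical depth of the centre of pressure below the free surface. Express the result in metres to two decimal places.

h_p = 4.04 m

γ = ρg = 1510 × 9.81 / 1000 = 14.8131 kN/m³.
Let θ = 29° be the plate's angle to the horizontal; measure y along the incline from where the plane meets the free surface. Vertical depth h = y·sinθ with sinθ = 0.484810.
With the apex down, the centroid sits h/3 = 3.99/3 = 1.33 m below the base (the top edge), so y_c = 6.9 + 1.33 = 8.23 m and h_c = 8.23 × 0.484810 = 3.98999 m.
A = ½ × 2.23 × 3.99 = 4.44885 m².
Resultant F = γ·h_c·A = 14.8131 × 3.98999 × 4.44885 = 262.945 kN.
I_c = b·h³/36 = 2.23 × 3.99³/36 = 3.93479 m⁴.
Centre of pressure: y_p = y_c + I_c/(y_c·A) = 8.23 + 3.93479/(8.23 × 4.44885) = 8.23 + 0.107467 = 8.33747 m along the plane.
Vertically, h_p = y_p·sinθ = 8.33747 × 0.484810 = 4.04209 m.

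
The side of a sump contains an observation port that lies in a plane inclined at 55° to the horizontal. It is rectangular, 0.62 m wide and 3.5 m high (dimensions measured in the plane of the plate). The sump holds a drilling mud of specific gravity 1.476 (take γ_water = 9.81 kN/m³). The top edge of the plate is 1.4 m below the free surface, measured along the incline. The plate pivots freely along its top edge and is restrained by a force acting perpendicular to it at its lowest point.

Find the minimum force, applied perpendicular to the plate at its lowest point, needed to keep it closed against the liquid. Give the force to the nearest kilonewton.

γ = 1.476 × 9.81 = 14.47956 kN/m³.
Let θ = 55° be the plate's angle to the horizontal; measure y along the incline from where the plane meets the free surface. Vertical depth h = y·sinθ with sinθ = 0.819152.
The centroid lies 3.5/2 = 1.75 m below the top edge, so y_c = 1.4 + 1.75 = 3.15 m and h_c = 3.15 × 0.819152 = 2.58033 m.
A = 0.62 × 3.5 = 2.17 m².
Resultant F = γ·h_c·A = 14.47956 × 2.58033 × 2.17 = 81.0756 kN.
I_c = b·h³/12 = 0.62 × 3.5³/12 = 2.21521 m⁴.
Centre of pressure: y_p = y_c + I_c/(y_c·A) = 3.15 + 2.21521/(3.15 × 2.17) = 3.15 + 0.324074 = 3.47407 m along the plane.
The resultant acts 1.75 + 0.324074 = 2.07407 m (along the plate) below the hinge at the top edge, so the moment about the hinge is M = F × 2.07407 = 81.0756 × 2.07407 = 168.156 kN·m.
A normal force at the bottom, 3.5 m from the hinge, must supply this moment: P = 168.156/3.5 = 48.0446 kN.

P ≈ 48 kN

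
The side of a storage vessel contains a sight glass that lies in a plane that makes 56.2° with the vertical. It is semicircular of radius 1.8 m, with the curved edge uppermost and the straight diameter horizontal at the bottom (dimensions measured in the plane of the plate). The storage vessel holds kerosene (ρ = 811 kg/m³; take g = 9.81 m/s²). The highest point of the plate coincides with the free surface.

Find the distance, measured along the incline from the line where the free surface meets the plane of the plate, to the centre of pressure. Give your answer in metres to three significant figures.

y_p = 1.25 m

γ = ρg = 811 × 9.81 / 1000 = 7.95591 kN/m³.
The plate makes 56.2° with the vertical, i.e. θ = 90° − 56.2° = 33.8° to the horizontal. Measuring y along the incline from the free-surface line, vertical depth h = y·sinθ with sinθ = 0.556296.
The centroid lies 4r/(3π) = 0.763944 m above the diameter, so r − 4r/(3π) = 1.8 − 0.763944 = 1.03606 m below the topmost point, so y_c = 1.03606 m and h_c = 1.03606 × 0.556296 = 0.576356 m.
A = πr²/2 = π × 1.8²/2 = 5.08938 m².
Resultant F = γ·h_c·A = 7.95591 × 0.576356 × 5.08938 = 23.337 kN.
I_c = (π/8 − 8/(9π))·r⁴ = 0.109757 × 1.8⁴ = 1.15219 m⁴.
Centre of pressure: y_p = y_c + I_c/(y_c·A) = 1.03606 + 1.15219/(1.03606 × 5.08938) = 1.03606 + 0.218512 = 1.25457 m along the plane.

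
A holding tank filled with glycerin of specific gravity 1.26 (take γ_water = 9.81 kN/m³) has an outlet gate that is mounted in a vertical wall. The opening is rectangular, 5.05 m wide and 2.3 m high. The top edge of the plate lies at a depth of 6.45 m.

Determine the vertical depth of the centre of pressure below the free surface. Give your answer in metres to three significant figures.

γ = 1.26 × 9.81 = 12.3606 kN/m³.
The centroid lies 2.3/2 = 1.15 m below the top edge, so the centroid depth is h_c = 6.45 + 1.15 = 7.6 m.
A = 5.05 × 2.3 = 11.615 m².
Resultant F = γ·h_c·A = 12.3606 × 7.6 × 11.615 = 1091.12 kN.
I_c = b·h³/12 = 5.05 × 2.3³/12 = 5.12028 m⁴.
Centre of pressure: y_p = y_c + I_c/(y_c·A) = 7.6 + 5.12028/(7.6 × 11.615) = 7.6 + 0.0580044 = 7.658 m along the plane.

h_p = 7.66 m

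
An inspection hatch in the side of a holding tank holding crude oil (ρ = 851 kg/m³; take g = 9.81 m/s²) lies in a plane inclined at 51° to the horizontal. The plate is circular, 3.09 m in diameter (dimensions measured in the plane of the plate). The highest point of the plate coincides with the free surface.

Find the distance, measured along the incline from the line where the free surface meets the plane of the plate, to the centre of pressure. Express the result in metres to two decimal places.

y_p = 1.93 m

γ = ρg = 851 × 9.81 / 1000 = 8.34831 kN/m³.
Let θ = 51° be the plate's angle to the horizontal; measure y along the incline from where the plane meets the free surface. Vertical depth h = y·sinθ with sinθ = 0.777146.
The centroid is at the centre, 1.545 m below the top of the plate, so y_c = 1.545 m and h_c = 1.545 × 0.777146 = 1.20069 m.
A = π(1.545)² = 7.49906 m².
Resultant F = γ·h_c·A = 8.34831 × 1.20069 × 7.49906 = 75.1686 kN.
I_c = πr⁴/4 = π × 1.545⁴/4 = 4.47511 m⁴.
Centre of pressure: y_p = y_c + I_c/(y_c·A) = 1.545 + 4.47511/(1.545 × 7.49906) = 1.545 + 0.38625 = 1.93125 m along the plane.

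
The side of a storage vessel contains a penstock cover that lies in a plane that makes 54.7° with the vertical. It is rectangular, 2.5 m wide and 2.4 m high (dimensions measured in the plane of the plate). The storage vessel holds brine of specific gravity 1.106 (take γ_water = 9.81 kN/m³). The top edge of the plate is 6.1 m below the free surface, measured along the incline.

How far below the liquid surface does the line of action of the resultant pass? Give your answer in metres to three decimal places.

h_p = 4.256 m

γ = 1.106 × 9.81 = 10.84986 kN/m³.
The plate makes 54.7° with the vertical, i.e. θ = 90° − 54.7° = 35.3° to the horizontal. Measuring y along the incline from the free-surface line, vertical depth h = y·sinθ with sinθ = 0.577858.
The centroid lies 2.4/2 = 1.2 m below the top edge, so y_c = 6.1 + 1.2 = 7.3 m and h_c = 7.3 × 0.577858 = 4.21836 m.
A = 2.5 × 2.4 = 6 m².
Resultant F = γ·h_c·A = 10.84986 × 4.21836 × 6 = 274.612 kN.
I_c = b·h³/12 = 2.5 × 2.4³/12 = 2.88 m⁴.
Centre of pressure: y_p = y_c + I_c/(y_c·A) = 7.3 + 2.88/(7.3 × 6) = 7.3 + 0.0657534 = 7.36575 m along the plane.
Vertically, h_p = y_p·sinθ = 7.36575 × 0.577858 = 4.25636 m.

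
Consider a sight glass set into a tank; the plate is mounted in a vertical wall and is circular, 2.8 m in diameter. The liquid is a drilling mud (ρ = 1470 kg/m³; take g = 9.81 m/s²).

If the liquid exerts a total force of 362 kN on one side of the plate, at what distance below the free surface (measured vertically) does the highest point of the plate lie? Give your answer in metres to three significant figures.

γ = ρg = 1470 × 9.81 / 1000 = 14.4207 kN/m³.
A = π(1.4)² = 6.15752 m².
From F = γ·h_c·A, the centroid depth is h_c = 362/(14.4207 × 6.15752) = 4.07677 m.
The centroid is at the centre, 1.4 m below the top of the plate, so the highest point sits at h_top = 4.07677 − 1.4 = 2.67677 m below the surface.

d_top ≈ 2.68 m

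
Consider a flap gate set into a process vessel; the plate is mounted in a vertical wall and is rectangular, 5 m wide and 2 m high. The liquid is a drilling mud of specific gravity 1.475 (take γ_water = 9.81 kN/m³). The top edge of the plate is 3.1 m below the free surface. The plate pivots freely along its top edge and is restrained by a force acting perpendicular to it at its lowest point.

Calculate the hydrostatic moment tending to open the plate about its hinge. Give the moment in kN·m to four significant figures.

M ≈ 641.5 kN·m

γ = 1.475 × 9.81 = 14.46975 kN/m³.
The centroid lies 2/2 = 1 m below the top edge, so the centroid depth is h_c = 3.1 + 1 = 4.1 m.
A = 5 × 2 = 10 m².
Resultant F = γ·h_c·A = 14.46975 × 4.1 × 10 = 593.26 kN.
I_c = b·h³/12 = 5 × 2³/12 = 3.33333 m⁴.
Centre of pressure: y_p = y_c + I_c/(y_c·A) = 4.1 + 3.33333/(4.1 × 10) = 4.1 + 0.0813007 = 4.1813 m along the plane.
The resultant acts 1 + 0.0813007 = 1.0813 m (along the plate) below the hinge at the top edge, so the moment about the hinge is M = F × 1.0813 = 593.26 × 1.0813 = 641.492 kN·m.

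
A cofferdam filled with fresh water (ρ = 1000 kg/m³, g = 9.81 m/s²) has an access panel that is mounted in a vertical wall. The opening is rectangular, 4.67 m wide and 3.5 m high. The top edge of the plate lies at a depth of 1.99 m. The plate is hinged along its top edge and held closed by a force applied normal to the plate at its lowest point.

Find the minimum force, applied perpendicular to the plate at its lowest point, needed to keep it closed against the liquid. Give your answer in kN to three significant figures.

P ≈ 347 kN

γ = ρg = 1000 × 9.81 = 9810 N/m³ = 9.81 kN/m³.
The centroid lies 3.5/2 = 1.75 m below the top edge, so the centroid depth is h_c = 1.99 + 1.75 = 3.74 m.
A = 4.67 × 3.5 = 16.345 m².
Resultant F = γ·h_c·A = 9.81 × 3.74 × 16.345 = 599.688 kN.
I_c = b·h³/12 = 4.67 × 3.5³/12 = 16.6855 m⁴.
Centre of pressure: y_p = y_c + I_c/(y_c·A) = 3.74 + 16.6855/(3.74 × 16.345) = 3.74 + 0.27295 = 4.01295 m along the plane.
The resultant acts 1.75 + 0.27295 = 2.02295 m (along the plate) below the hinge at the top edge, so the moment about the hinge is M = F × 2.02295 = 599.688 × 2.02295 = 1213.14 kN·m.
A normal force at the bottom, 3.5 m from the hinge, must supply this moment: P = 1213.14/3.5 = 346.611 kN.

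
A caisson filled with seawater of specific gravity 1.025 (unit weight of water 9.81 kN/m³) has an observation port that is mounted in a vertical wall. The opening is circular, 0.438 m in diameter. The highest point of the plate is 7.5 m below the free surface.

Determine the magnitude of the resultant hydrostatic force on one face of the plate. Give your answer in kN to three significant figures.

F ≈ 11.7 kN

γ = 1.025 × 9.81 = 10.05525 kN/m³.
The centroid is at the centre, 0.219 m below the top of the plate, so the centroid depth is h_c = 7.5 + 0.219 = 7.719 m.
A = π(0.219)² = 0.150674 m².
Resultant F = γ·h_c·A = 10.05525 × 7.719 × 0.150674 = 11.6948 kN.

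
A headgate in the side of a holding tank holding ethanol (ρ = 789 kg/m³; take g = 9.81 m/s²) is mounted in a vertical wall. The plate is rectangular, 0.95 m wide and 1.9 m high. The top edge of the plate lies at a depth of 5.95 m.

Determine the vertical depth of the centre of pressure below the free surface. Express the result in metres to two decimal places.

γ = ρg = 789 × 9.81 / 1000 = 7.74009 kN/m³.
The centroid lies 1.9/2 = 0.95 m below the top edge, so the centroid depth is h_c = 5.95 + 0.95 = 6.9 m.
A = 0.95 × 1.9 = 1.805 m².
Resultant F = γ·h_c·A = 7.74009 × 6.9 × 1.805 = 96.399 kN.
I_c = b·h³/12 = 0.95 × 1.9³/12 = 0.543004 m⁴.
Centre of pressure: y_p = y_c + I_c/(y_c·A) = 6.9 + 0.543004/(6.9 × 1.805) = 6.9 + 0.043599 = 6.9436 m along the plane.

h_p = 6.94 m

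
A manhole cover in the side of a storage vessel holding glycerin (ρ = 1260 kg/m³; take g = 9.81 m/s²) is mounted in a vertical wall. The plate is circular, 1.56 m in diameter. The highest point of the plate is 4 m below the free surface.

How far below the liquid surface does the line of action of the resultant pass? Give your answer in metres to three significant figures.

h_p = 4.81 m

γ = ρg = 1260 × 9.81 / 1000 = 12.3606 kN/m³.
The centroid is at the centre, 0.78 m below the top of the plate, so the centroid depth is h_c = 4 + 0.78 = 4.78 m.
A = π(0.78)² = 1.91134 m².
Resultant F = γ·h_c·A = 12.3606 × 4.78 × 1.91134 = 112.929 kN.
I_c = πr⁴/4 = π × 0.78⁴/4 = 0.290716 m⁴.
Centre of pressure: y_p = y_c + I_c/(y_c·A) = 4.78 + 0.290716/(4.78 × 1.91134) = 4.78 + 0.0318202 = 4.81182 m along the plane.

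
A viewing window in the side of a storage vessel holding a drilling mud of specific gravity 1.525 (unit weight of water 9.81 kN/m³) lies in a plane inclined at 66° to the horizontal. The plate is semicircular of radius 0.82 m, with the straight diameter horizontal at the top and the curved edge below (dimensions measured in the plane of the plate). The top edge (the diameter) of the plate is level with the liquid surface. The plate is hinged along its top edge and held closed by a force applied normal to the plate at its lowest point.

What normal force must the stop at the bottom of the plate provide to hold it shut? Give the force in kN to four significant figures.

P ≈ 2.959 kN

γ = 1.525 × 9.81 = 14.96025 kN/m³.
Let θ = 66° be the plate's angle to the horizontal; measure y along the incline from where the plane meets the free surface. Vertical depth h = y·sinθ with sinθ = 0.913545.
The centroid of a semicircle lies 4r/(3π) = 0.348019 m from the diameter, here below the top edge, so y_c = 0.348019 m and h_c = 0.348019 × 0.913545 = 0.317931 m.
A = πr²/2 = π × 0.82²/2 = 1.0562 m².
Resultant F = γ·h_c·A = 14.96025 × 0.317931 × 1.0562 = 5.02363 kN.
I_c = (π/8 − 8/(9π))·r⁴ = 0.109757 × 0.82⁴ = 0.0496235 m⁴.
Centre of pressure: y_p = y_c + I_c/(y_c·A) = 0.348019 + 0.0496235/(0.348019 × 1.0562) = 0.348019 + 0.135001 = 0.48302 m along the plane.
The resultant acts 0.348019 + 0.135001 = 0.48302 m (along the plate) below the hinge at the top edge, so the moment about the hinge is M = F × 0.48302 = 5.02363 × 0.48302 = 2.42651 kN·m.
A normal force at the bottom, 0.82 m from the hinge, must supply this moment: P = 2.42651/0.82 = 2.95916 kN.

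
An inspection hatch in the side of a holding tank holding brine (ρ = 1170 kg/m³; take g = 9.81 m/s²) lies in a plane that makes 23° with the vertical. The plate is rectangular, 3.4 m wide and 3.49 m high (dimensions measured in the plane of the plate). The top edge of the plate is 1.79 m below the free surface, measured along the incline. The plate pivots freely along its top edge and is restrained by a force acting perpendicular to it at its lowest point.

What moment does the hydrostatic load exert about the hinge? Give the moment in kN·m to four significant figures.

γ = ρg = 1170 × 9.81 / 1000 = 11.4777 kN/m³.
The plate makes 23° with the vertical, i.e. θ = 90° − 23° = 67° to the horizontal. Measuring y along the incline from the free-surface line, vertical depth h = y·sinθ with sinθ = 0.920505.
The centroid lies 3.49/2 = 1.745 m below the top edge, so y_c = 1.79 + 1.745 = 3.535 m and h_c = 3.535 × 0.920505 = 3.25399 m.
A = 3.4 × 3.49 = 11.866 m².
Resultant F = γ·h_c·A = 11.4777 × 3.25399 × 11.866 = 443.175 kN.
I_c = b·h³/12 = 3.4 × 3.49³/12 = 12.0441 m⁴.
Centre of pressure: y_p = y_c + I_c/(y_c·A) = 3.535 + 12.0441/(3.535 × 11.866) = 3.535 + 0.287131 = 3.82213 m along the plane.
The resultant acts 1.745 + 0.287131 = 2.03213 m (along the plate) below the hinge at the top edge, so the moment about the hinge is M = F × 2.03213 = 443.175 × 2.03213 = 900.589 kN·m.

M ≈ 900.6 kN·m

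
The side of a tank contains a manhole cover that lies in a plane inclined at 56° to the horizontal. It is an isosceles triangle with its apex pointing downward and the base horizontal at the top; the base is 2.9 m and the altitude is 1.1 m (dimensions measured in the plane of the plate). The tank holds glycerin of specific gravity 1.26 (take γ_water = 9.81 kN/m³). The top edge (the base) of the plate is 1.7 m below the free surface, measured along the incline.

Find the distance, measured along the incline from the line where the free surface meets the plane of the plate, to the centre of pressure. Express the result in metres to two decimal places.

y_p = 2.10 m

γ = 1.26 × 9.81 = 12.3606 kN/m³.
Let θ = 56° be the plate's angle to the horizontal; measure y along the incline from where the plane meets the free surface. Vertical depth h = y·sinθ with sinθ = 0.829038.
With the apex down, the centroid sits h/3 = 1.1/3 = 0.366667 m below the base (the top edge), so y_c = 1.7 + 0.366667 = 2.06667 m and h_c = 2.06667 × 0.829038 = 1.71335 m.
A = ½ × 2.9 × 1.1 = 1.595 m².
Resultant F = γ·h_c·A = 12.3606 × 1.71335 × 1.595 = 33.779 kN.
I_c = b·h³/36 = 2.9 × 1.1³/36 = 0.107219 m⁴.
Centre of pressure: y_p = y_c + I_c/(y_c·A) = 2.06667 + 0.107219/(2.06667 × 1.595) = 2.06667 + 0.0325267 = 2.0992 m along the plane.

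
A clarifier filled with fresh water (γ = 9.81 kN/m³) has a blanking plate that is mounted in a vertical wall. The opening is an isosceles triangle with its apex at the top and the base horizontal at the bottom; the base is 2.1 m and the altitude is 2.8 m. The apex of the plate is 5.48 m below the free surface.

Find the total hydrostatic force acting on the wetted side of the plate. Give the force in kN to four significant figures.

F ≈ 211.9 kN

γ = 9.81 kN/m³.
With the apex up, the centroid sits 2h/3 = 2 × 2.8/3 = 1.86667 m below the apex, so the centroid depth is h_c = 5.48 + 1.86667 = 7.34667 m.
A = ½ × 2.1 × 2.8 = 2.94 m².
Resultant F = γ·h_c·A = 9.81 × 7.34667 × 2.94 = 211.888 kN.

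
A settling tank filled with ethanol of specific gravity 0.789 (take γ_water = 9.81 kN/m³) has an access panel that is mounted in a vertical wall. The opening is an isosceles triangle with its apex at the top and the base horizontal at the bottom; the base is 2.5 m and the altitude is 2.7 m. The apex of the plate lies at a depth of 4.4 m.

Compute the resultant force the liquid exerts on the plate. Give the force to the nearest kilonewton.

F ≈ 162 kN

γ = 0.789 × 9.81 = 7.74009 kN/m³.
With the apex up, the centroid sits 2h/3 = 2 × 2.7/3 = 1.8 m below the apex, so the centroid depth is h_c = 4.4 + 1.8 = 6.2 m.
A = ½ × 2.5 × 2.7 = 3.375 m².
Resultant F = γ·h_c·A = 7.74009 × 6.2 × 3.375 = 161.961 kN.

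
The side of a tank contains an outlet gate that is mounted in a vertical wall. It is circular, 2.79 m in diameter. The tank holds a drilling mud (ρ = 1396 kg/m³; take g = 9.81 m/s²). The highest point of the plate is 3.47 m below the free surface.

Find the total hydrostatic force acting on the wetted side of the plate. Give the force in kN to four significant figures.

F ≈ 407.3 kN

γ = ρg = 1396 × 9.81 / 1000 = 13.69476 kN/m³.
The centroid is at the centre, 1.395 m below the top of the plate, so the centroid depth is h_c = 3.47 + 1.395 = 4.865 m.
A = π(1.395)² = 6.11362 m².
Resultant F = γ·h_c·A = 13.69476 × 4.865 × 6.11362 = 407.32 kN.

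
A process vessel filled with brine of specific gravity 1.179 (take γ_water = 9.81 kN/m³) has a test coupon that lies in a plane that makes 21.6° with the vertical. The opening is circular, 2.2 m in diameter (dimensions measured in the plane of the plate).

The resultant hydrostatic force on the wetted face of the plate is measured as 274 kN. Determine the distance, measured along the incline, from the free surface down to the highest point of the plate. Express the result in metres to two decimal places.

y_top ≈ 5.60 m

γ = 1.179 × 9.81 = 11.56599 kN/m³.
A = π(1.1)² = 3.80133 m².
From F = γ·h_c·A, the centroid depth is h_c = 274/(11.56599 × 3.80133) = 6.23207 m.
The plate makes 21.6° with the vertical, i.e. θ = 90° − 21.6° = 68.4° to the horizontal. Measuring y along the incline from the free-surface line, vertical depth h = y·sinθ with sinθ = 0.929776.
Along the incline, y_c = h_c/sinθ = 6.23207/0.929776 = 6.70276 m.
The centroid is at the centre, 1.1 m below the top of the plate, so the highest point sits at y_top = 6.70276 − 1.1 = 5.60276 m along the incline.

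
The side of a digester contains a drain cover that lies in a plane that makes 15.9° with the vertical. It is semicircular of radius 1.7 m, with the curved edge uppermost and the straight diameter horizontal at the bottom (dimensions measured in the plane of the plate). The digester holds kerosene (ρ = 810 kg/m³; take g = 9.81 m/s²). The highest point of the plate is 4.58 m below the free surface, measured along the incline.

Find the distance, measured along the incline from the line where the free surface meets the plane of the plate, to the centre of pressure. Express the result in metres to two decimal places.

γ = ρg = 810 × 9.81 / 1000 = 7.9461 kN/m³.
The plate makes 15.9° with the vertical, i.e. θ = 90° − 15.9° = 74.1° to the horizontal. Measuring y along the incline from the free-surface line, vertical depth h = y·sinθ with sinθ = 0.961741.
The centroid lies 4r/(3π) = 0.721502 m above the diameter, so r − 4r/(3π) = 1.7 − 0.721502 = 0.978498 m below the topmost point, so y_c = 4.58 + 0.978498 = 5.5585 m and h_c = 5.5585 × 0.961741 = 5.34584 m.
A = πr²/2 = π × 1.7²/2 = 4.5396 m².
Resultant F = γ·h_c·A = 7.9461 × 5.34584 × 4.5396 = 192.836 kN.
I_c = (π/8 − 8/(9π))·r⁴ = 0.109757 × 1.7⁴ = 0.916701 m⁴.
Centre of pressure: y_p = y_c + I_c/(y_c·A) = 5.5585 + 0.916701/(5.5585 × 4.5396) = 5.5585 + 0.0363289 = 5.59483 m along the plane.

y_p = 5.59 m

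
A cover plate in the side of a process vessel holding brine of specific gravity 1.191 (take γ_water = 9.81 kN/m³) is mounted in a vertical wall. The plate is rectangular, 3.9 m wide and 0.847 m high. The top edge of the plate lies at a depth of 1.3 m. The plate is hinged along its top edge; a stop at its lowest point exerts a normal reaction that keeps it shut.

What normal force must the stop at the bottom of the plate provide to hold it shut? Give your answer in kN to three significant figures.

P ≈ 36.0 kN

γ = 1.191 × 9.81 = 11.68371 kN/m³.
The centroid lies 0.847/2 = 0.4235 m below the top edge, so the centroid depth is h_c = 1.3 + 0.4235 = 1.7235 m.
A = 3.9 × 0.847 = 3.3033 m².
Resultant F = γ·h_c·A = 11.68371 × 1.7235 × 3.3033 = 66.5181 kN.
I_c = b·h³/12 = 3.9 × 0.847³/12 = 0.197485 m⁴.
Centre of pressure: y_p = y_c + I_c/(y_c·A) = 1.7235 + 0.197485/(1.7235 × 3.3033) = 1.7235 + 0.0346876 = 1.75819 m along the plane.
The resultant acts 0.4235 + 0.0346876 = 0.458188 m (along the plate) below the hinge at the top edge, so the moment about the hinge is M = F × 0.458188 = 66.5181 × 0.458188 = 30.4778 kN·m.
A normal force at the bottom, 0.847 m from the hinge, must supply this moment: P = 30.4778/0.847 = 35.9832 kN.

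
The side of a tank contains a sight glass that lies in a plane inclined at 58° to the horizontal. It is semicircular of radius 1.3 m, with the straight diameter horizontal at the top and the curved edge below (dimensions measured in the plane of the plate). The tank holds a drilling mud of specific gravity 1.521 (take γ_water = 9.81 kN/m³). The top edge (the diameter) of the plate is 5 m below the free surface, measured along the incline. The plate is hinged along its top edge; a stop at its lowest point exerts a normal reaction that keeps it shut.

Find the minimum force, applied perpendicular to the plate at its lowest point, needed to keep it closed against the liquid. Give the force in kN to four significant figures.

γ = 1.521 × 9.81 = 14.92101 kN/m³.
Let θ = 58° be the plate's angle to the horizontal; measure y along the incline from where the plane meets the free surface. Vertical depth h = y·sinθ with sinθ = 0.848048.
The centroid of a semicircle lies 4r/(3π) = 0.551737 m from the diameter, here below the top edge, so y_c = 5 + 0.551737 = 5.55174 m and h_c = 5.55174 × 0.848048 = 4.70814 m.
A = πr²/2 = π × 1.3²/2 = 2.65465 m².
Resultant F = γ·h_c·A = 14.92101 × 4.70814 × 2.65465 = 186.49 kN.
I_c = (π/8 − 8/(9π))·r⁴ = 0.109757 × 1.3⁴ = 0.313477 m⁴.
Centre of pressure: y_p = y_c + I_c/(y_c·A) = 5.55174 + 0.313477/(5.55174 × 2.65465) = 5.55174 + 0.0212701 = 5.57301 m along the plane.
The resultant acts 0.551737 + 0.0212701 = 0.573007 m (along the plate) below the hinge at the top edge, so the moment about the hinge is M = F × 0.573007 = 186.49 × 0.573007 = 106.86 kN·m.
A normal force at the bottom, 1.3 m from the hinge, must supply this moment: P = 106.86/1.3 = 82.2 kN.

P ≈ 82.20 kN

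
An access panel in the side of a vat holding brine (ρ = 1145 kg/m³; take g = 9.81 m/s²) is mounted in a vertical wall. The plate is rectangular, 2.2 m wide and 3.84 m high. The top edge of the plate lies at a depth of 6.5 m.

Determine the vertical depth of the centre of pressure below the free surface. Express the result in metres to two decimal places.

γ = ρg = 1145 × 9.81 / 1000 = 11.23245 kN/m³.
The centroid lies 3.84/2 = 1.92 m below the top edge, so the centroid depth is h_c = 6.5 + 1.92 = 8.42 m.
A = 2.2 × 3.84 = 8.448 m².
Resultant F = γ·h_c·A = 11.23245 × 8.42 × 8.448 = 798.988 kN.
I_c = b·h³/12 = 2.2 × 3.84³/12 = 10.3809 m⁴.
Centre of pressure: y_p = y_c + I_c/(y_c·A) = 8.42 + 10.3809/(8.42 × 8.448) = 8.42 + 0.145938 = 8.56594 m along the plane.

h_p = 8.57 m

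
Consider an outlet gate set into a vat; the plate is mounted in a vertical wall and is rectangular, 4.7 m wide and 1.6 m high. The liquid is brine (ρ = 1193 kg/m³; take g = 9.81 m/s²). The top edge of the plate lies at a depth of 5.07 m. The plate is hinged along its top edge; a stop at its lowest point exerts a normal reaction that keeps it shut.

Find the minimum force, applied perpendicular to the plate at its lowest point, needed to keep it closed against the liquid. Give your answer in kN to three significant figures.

P ≈ 270 kN

γ = ρg = 1193 × 9.81 / 1000 = 11.70333 kN/m³.
The centroid lies 1.6/2 = 0.8 m below the top edge, so the centroid depth is h_c = 5.07 + 0.8 = 5.87 m.
A = 4.7 × 1.6 = 7.52 m².
Resultant F = γ·h_c·A = 11.70333 × 5.87 × 7.52 = 516.613 kN.
I_c = b·h³/12 = 4.7 × 1.6³/12 = 1.60427 m⁴.
Centre of pressure: y_p = y_c + I_c/(y_c·A) = 5.87 + 1.60427/(5.87 × 7.52) = 5.87 + 0.0363431 = 5.90634 m along the plane.
The resultant acts 0.8 + 0.0363431 = 0.836343 m (along the plate) below the hinge at the top edge, so the moment about the hinge is M = F × 0.836343 = 516.613 × 0.836343 = 432.066 kN·m.
A normal force at the bottom, 1.6 m from the hinge, must supply this moment: P = 432.066/1.6 = 270.041 kN.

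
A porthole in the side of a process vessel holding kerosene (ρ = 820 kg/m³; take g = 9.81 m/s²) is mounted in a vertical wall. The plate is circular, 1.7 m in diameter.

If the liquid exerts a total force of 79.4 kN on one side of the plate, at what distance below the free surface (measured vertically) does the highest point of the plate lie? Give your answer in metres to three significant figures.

γ = ρg = 820 × 9.81 / 1000 = 8.0442 kN/m³.
A = π(0.85)² = 2.2698 m².
From F = γ·h_c·A, the centroid depth is h_c = 79.4/(8.0442 × 2.2698) = 4.34861 m.
The centroid is at the centre, 0.85 m below the top of the plate, so the highest point sits at h_top = 4.34861 − 0.85 = 3.49861 m below the surface.

d_top ≈ 3.50 m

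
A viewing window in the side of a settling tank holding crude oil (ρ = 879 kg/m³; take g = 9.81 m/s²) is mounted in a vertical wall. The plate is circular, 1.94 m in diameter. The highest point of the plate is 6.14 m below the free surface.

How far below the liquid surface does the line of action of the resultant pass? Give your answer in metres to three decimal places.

γ = ρg = 879 × 9.81 / 1000 = 8.62299 kN/m³.
The centroid is at the centre, 0.97 m below the top of the plate, so the centroid depth is h_c = 6.14 + 0.97 = 7.11 m.
A = π(0.97)² = 2.95592 m².
Resultant F = γ·h_c·A = 8.62299 × 7.11 × 2.95592 = 181.226 kN.
I_c = πr⁴/4 = π × 0.97⁴/4 = 0.695307 m⁴.
Centre of pressure: y_p = y_c + I_c/(y_c·A) = 7.11 + 0.695307/(7.11 × 2.95592) = 7.11 + 0.0330837 = 7.14308 m along the plane.

h_p = 7.143 m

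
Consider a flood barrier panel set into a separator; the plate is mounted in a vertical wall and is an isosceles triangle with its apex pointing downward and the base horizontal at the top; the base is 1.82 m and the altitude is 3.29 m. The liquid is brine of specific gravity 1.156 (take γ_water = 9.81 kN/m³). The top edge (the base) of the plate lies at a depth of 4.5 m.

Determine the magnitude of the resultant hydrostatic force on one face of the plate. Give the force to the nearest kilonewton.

F ≈ 190 kN

γ = 1.156 × 9.81 = 11.34036 kN/m³.
With the apex down, the centroid sits h/3 = 3.29/3 = 1.09667 m below the base (the top edge), so the centroid depth is h_c = 4.5 + 1.09667 = 5.59667 m.
A = ½ × 1.82 × 3.29 = 2.9939 m².
Resultant F = γ·h_c·A = 11.34036 × 5.59667 × 2.9939 = 190.018 kN.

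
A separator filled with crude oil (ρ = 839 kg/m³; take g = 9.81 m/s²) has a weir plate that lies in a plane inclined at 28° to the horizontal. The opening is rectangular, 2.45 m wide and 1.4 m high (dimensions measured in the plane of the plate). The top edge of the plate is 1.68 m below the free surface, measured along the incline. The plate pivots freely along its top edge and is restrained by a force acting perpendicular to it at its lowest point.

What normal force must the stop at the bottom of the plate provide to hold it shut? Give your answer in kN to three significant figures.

γ = ρg = 839 × 9.81 / 1000 = 8.23059 kN/m³.
Let θ = 28° be the plate's angle to the horizontal; measure y along the incline from where the plane meets the free surface. Vertical depth h = y·sinθ with sinθ = 0.469472.
The centroid lies 1.4/2 = 0.7 m below the top edge, so y_c = 1.68 + 0.7 = 2.38 m and h_c = 2.38 × 0.469472 = 1.11734 m.
A = 2.45 × 1.4 = 3.43 m².
Resultant F = γ·h_c·A = 8.23059 × 1.11734 × 3.43 = 31.5435 kN.
I_c = b·h³/12 = 2.45 × 1.4³/12 = 0.560233 m⁴.
Centre of pressure: y_p = y_c + I_c/(y_c·A) = 2.38 + 0.560233/(2.38 × 3.43) = 2.38 + 0.0686274 = 2.44863 m along the plane.
The resultant acts 0.7 + 0.0686274 = 0.768627 m (along the plate) below the hinge at the top edge, so the moment about the hinge is M = F × 0.768627 = 31.5435 × 0.768627 = 24.2452 kN·m.
A normal force at the bottom, 1.4 m from the hinge, must supply this moment: P = 24.2452/1.4 = 17.318 kN.

P ≈ 17.3 kN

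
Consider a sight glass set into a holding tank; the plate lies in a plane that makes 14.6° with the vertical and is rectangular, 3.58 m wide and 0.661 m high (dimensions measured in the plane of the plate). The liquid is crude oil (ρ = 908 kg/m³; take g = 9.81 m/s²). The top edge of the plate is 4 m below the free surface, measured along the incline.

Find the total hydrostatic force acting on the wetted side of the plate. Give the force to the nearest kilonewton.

γ = ρg = 908 × 9.81 / 1000 = 8.90748 kN/m³.
The plate makes 14.6° with the vertical, i.e. θ = 90° − 14.6° = 75.4° to the horizontal. Measuring y along the incline from the free-surface line, vertical depth h = y·sinθ with sinθ = 0.967709.
The centroid lies 0.661/2 = 0.3305 m below the top edge, so y_c = 4 + 0.3305 = 4.3305 m and h_c = 4.3305 × 0.967709 = 4.19066 m.
A = 3.58 × 0.661 = 2.36638 m².
Resultant F = γ·h_c·A = 8.90748 × 4.19066 × 2.36638 = 88.3328 kN.

F ≈ 88 kN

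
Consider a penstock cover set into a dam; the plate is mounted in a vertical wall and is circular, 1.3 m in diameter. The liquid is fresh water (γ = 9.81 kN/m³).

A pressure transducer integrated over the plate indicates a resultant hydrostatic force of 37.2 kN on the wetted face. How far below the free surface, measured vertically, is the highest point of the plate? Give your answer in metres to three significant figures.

d_top ≈ 2.21 m

γ = 9.81 kN/m³.
A = π(0.65)² = 1.32732 m².
From F = γ·h_c·A, the centroid depth is h_c = 37.2/(9.81 × 1.32732) = 2.85692 m.
The centroid is at the centre, 0.65 m below the top of the plate, so the highest point sits at h_top = 2.85692 − 0.65 = 2.20692 m below the surface.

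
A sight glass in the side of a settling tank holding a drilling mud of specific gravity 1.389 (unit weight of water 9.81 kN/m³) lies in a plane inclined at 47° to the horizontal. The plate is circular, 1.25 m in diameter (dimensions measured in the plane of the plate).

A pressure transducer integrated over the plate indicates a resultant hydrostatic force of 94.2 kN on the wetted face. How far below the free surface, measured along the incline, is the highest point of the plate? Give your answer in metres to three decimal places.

y_top ≈ 7.078 m

γ = 1.389 × 9.81 = 13.62609 kN/m³.
A = π(0.625)² = 1.22718 m².
From F = γ·h_c·A, the centroid depth is h_c = 94.2/(13.62609 × 1.22718) = 5.63341 m.
Let θ = 47° be the plate's angle to the horizontal; measure y along the incline from where the plane meets the free surface. Vertical depth h = y·sinθ with sinθ = 0.731354.
Along the incline, y_c = h_c/sinθ = 5.63341/0.731354 = 7.70271 m.
The centroid is at the centre, 0.625 m below the top of the plate, so the highest point sits at y_top = 7.70271 − 0.625 = 7.07771 m along the incline.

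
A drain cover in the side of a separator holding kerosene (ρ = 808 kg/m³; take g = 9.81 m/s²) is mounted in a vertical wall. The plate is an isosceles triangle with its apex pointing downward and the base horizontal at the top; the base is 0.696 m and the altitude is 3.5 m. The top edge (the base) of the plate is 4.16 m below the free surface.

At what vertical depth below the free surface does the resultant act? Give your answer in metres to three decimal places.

γ = ρg = 808 × 9.81 / 1000 = 7.92648 kN/m³.
With the apex down, the centroid sits h/3 = 3.5/3 = 1.16667 m below the base (the top edge), so the centroid depth is h_c = 4.16 + 1.16667 = 5.32667 m.
A = ½ × 0.696 × 3.5 = 1.218 m².
Resultant F = γ·h_c·A = 7.92648 × 5.32667 × 1.218 = 51.4261 kN.
I_c = b·h³/36 = 0.696 × 3.5³/36 = 0.828917 m⁴.
Centre of pressure: y_p = y_c + I_c/(y_c·A) = 5.32667 + 0.828917/(5.32667 × 1.218) = 5.32667 + 0.127764 = 5.45443 m along the plane.

h_p = 5.454 m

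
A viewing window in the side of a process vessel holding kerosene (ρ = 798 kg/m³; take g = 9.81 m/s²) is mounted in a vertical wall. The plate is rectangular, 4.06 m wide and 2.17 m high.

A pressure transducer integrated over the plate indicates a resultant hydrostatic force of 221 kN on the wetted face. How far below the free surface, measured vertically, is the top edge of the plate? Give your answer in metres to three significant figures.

d_top ≈ 2.12 m

γ = ρg = 798 × 9.81 / 1000 = 7.82838 kN/m³.
A = 4.06 × 2.17 = 8.8102 m².
From F = γ·h_c·A, the centroid depth is h_c = 221/(7.82838 × 8.8102) = 3.20431 m.
The centroid lies 2.17/2 = 1.085 m below the top edge, so the top edge sits at h_top = 3.20431 − 1.085 = 2.11931 m below the surface.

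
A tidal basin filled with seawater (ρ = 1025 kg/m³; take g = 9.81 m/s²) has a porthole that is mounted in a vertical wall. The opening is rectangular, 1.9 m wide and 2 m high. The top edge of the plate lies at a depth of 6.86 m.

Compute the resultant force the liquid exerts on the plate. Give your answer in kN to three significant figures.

F ≈ 300 kN

γ = ρg = 1025 × 9.81 / 1000 = 10.05525 kN/m³.
The centroid lies 2/2 = 1 m below the top edge, so the centroid depth is h_c = 6.86 + 1 = 7.86 m.
A = 1.9 × 2 = 3.8 m².
Resultant F = γ·h_c·A = 10.05525 × 7.86 × 3.8 = 300.33 kN.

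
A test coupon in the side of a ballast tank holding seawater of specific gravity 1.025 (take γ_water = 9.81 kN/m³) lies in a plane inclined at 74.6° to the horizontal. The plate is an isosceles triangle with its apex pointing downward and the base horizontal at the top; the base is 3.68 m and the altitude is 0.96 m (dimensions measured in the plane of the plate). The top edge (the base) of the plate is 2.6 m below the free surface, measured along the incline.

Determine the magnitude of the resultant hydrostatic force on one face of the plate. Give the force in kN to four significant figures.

F ≈ 50.00 kN

γ = 1.025 × 9.81 = 10.05525 kN/m³.
Let θ = 74.6° be the plate's angle to the horizontal; measure y along the incline from where the plane meets the free surface. Vertical depth h = y·sinθ with sinθ = 0.964095.
With the apex down, the centroid sits h/3 = 0.96/3 = 0.32 m below the base (the top edge), so y_c = 2.6 + 0.32 = 2.92 m and h_c = 2.92 × 0.964095 = 2.81516 m.
A = ½ × 3.68 × 0.96 = 1.7664 m².
Resultant F = γ·h_c·A = 10.05525 × 2.81516 × 1.7664 = 50.0017 kN.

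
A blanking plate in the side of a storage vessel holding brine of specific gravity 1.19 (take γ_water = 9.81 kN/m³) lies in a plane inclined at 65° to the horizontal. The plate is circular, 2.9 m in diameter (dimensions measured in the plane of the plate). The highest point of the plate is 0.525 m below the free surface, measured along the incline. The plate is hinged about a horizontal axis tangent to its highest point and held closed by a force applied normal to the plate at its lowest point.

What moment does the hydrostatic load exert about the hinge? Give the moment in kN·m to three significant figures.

M ≈ 237 kN·m

γ = 1.19 × 9.81 = 11.6739 kN/m³.
Let θ = 65° be the plate's angle to the horizontal; measure y along the incline from where the plane meets the free surface. Vertical depth h = y·sinθ with sinθ = 0.906308.
The centroid is at the centre, 1.45 m below the top of the plate, so y_c = 0.525 + 1.45 = 1.975 m and h_c = 1.975 × 0.906308 = 1.78996 m.
A = π(1.45)² = 6.6052 m².
Resultant F = γ·h_c·A = 11.6739 × 1.78996 × 6.6052 = 138.021 kN.
I_c = πr⁴/4 = π × 1.45⁴/4 = 3.47186 m⁴.
Centre of pressure: y_p = y_c + I_c/(y_c·A) = 1.975 + 3.47186/(1.975 × 6.6052) = 1.975 + 0.266139 = 2.24114 m along the plane.
The resultant acts 1.45 + 0.266139 = 1.71614 m (along the plate) below the hinge at the top edge, so the moment about the hinge is M = F × 1.71614 = 138.021 × 1.71614 = 236.863 kN·m.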